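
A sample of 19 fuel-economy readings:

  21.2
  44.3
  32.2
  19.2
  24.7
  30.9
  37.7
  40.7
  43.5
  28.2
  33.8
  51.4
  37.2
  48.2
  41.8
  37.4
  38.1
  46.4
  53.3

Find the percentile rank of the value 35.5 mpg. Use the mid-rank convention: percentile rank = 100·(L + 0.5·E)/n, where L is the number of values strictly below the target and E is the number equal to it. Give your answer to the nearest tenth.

Sorted: 19.2, 21.2, 24.7, 28.2, 30.9, 32.2, 33.8, 37.2, 37.4, 37.7, 38.1, 40.7, 41.8, 43.5, 44.3, 46.4, 48.2, 51.4, 53.3.
Count below 35.5: L = 7; count equal: E = 0; n = 19.
Percentile rank = 100·(7 + 0.5·0)/19 = 100·7/19 = 36.84.

36.8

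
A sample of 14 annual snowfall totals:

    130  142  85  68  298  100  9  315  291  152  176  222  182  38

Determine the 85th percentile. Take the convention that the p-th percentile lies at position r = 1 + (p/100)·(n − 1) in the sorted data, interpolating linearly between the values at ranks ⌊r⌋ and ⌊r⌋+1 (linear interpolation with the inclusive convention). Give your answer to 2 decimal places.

Sorted: 9, 38, 68, 85, 100, 130, 142, 152, 176, 182, 222, 291, 298, 315.
n = 14.
r = 1 + (85/100)·(14 − 1) = 1 + 11.05 = 12.05.
Rank 12 is 291 and rank 13 is 298.
Interpolate: 291 + 0.05·(298 − 291) = 291 + 0.05·7 = 291.35.

291.35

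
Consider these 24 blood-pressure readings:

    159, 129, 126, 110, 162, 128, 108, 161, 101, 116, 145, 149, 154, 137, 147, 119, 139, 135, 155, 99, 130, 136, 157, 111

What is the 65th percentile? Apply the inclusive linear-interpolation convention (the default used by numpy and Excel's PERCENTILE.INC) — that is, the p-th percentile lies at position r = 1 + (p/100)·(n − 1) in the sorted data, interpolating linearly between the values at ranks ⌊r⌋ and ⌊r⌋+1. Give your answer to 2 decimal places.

Sorted: 99, 101, 108, 110, 111, 116, 119, 126, 128, 129, 130, 135, 136, 137, 139, 145, 147, 149, 154, 155, 157, 159, 161, 162.
n = 24.
r = 1 + (65/100)·(24 − 1) = 1 + 14.95 = 15.95.
Rank 15 is 139 and rank 16 is 145.
Interpolate: 139 + 0.95·(145 − 139) = 139 + 0.95·6 = 144.7.

144.70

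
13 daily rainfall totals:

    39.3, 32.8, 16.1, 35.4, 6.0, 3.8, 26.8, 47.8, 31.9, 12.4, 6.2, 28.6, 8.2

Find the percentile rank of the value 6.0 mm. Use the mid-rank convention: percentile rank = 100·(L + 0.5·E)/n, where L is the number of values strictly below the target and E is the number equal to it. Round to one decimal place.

Sorted: 3.8, 6.0, 6.2, 8.2, 12.4, 16.1, 26.8, 28.6, 31.9, 32.8, 35.4, 39.3, 47.8.
Count below 6.0: L = 1; count equal: E = 1; n = 13.
Percentile rank = 100·(1 + 0.5·1)/13 = 100·1.5/13 = 11.54.

11.5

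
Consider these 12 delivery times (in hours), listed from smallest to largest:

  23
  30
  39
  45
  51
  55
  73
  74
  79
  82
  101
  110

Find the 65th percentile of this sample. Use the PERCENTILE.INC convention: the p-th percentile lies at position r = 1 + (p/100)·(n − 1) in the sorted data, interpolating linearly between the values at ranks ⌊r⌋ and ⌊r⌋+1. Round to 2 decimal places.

74.75

n = 12.
r = 1 + (65/100)·(12 − 1) = 1 + 7.15 = 8.15.
Rank 8 is 74 and rank 9 is 79.
Interpolate: 74 + 0.15·(79 − 74) = 74 + 0.15·5 = 74.75.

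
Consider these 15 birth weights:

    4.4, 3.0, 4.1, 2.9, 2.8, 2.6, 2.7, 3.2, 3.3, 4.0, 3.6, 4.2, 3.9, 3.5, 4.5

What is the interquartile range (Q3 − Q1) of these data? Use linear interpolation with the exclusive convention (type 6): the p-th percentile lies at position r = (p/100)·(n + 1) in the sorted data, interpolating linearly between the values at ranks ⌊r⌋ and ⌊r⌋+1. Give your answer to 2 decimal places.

1.20

Sorted: 2.6, 2.7, 2.8, 2.9, 3.0, 3.2, 3.3, 3.5, 3.6, 3.9, 4.0, 4.1, 4.2, 4.4, 4.5.
n = 15.
P25: r = 4 (integer) → 2.9.
P75: r = 12 (integer) → 4.1.
Difference: 4.1 − 2.9 = 1.2.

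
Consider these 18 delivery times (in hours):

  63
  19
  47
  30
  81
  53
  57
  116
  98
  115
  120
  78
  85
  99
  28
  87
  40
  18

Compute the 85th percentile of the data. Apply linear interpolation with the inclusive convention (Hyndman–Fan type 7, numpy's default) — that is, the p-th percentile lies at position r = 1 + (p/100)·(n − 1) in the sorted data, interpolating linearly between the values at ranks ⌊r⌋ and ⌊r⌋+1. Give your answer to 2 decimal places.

Sorted: 18, 19, 28, 30, 40, 47, 53, 57, 63, 78, 81, 85, 87, 98, 99, 115, 116, 120.
n = 18.
r = 1 + (85/100)·(18 − 1) = 1 + 14.45 = 15.45.
Rank 15 is 99 and rank 16 is 115.
Interpolate: 99 + 0.45·(115 − 99) = 99 + 0.45·16 = 106.2.

106.20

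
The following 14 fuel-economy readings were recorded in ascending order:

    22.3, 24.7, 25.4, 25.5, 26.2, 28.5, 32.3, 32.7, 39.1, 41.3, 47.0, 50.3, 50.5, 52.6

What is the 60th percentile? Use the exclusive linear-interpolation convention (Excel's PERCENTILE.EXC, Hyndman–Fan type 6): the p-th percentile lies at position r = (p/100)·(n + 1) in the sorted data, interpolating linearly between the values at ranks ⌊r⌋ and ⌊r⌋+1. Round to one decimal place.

39.1

n = 14.
r = (60/100)·(14 + 1) = 9.
r is an integer, so P60 is the value at rank 9: 39.1.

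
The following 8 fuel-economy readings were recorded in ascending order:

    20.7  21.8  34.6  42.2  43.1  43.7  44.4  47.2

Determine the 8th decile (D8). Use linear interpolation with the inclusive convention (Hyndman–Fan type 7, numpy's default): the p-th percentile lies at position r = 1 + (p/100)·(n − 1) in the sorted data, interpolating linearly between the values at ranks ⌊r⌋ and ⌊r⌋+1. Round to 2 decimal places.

44.12

n = 8.
r = 1 + (80/100)·(8 − 1) = 1 + 5.6 = 6.6.
Rank 6 is 43.7 and rank 7 is 44.4.
Interpolate: 43.7 + 0.6·(44.4 − 43.7) = 43.7 + 0.6·0.7 = 44.12.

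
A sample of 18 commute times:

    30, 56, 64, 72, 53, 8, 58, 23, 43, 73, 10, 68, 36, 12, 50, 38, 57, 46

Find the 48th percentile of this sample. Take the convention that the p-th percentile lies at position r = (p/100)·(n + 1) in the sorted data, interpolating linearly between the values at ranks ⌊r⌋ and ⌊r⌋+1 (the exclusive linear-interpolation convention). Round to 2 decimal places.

46.48

Sorted: 8, 10, 12, 23, 30, 36, 38, 43, 46, 50, 53, 56, 57, 58, 64, 68, 72, 73.
n = 18.
r = (48/100)·(18 + 1) = 9.12.
Rank 9 is 46 and rank 10 is 50.
Interpolate: 46 + 0.12·(50 − 46) = 46 + 0.12·4 = 46.48.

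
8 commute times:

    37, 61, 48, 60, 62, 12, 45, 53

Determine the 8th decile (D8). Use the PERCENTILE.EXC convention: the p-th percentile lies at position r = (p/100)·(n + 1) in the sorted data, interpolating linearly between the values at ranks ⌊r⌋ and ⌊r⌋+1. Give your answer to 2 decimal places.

61.20

Sorted: 12, 37, 45, 48, 53, 60, 61, 62.
n = 8.
r = (80/100)·(8 + 1) = 7.2.
Rank 7 is 61 and rank 8 is 62.
Interpolate: 61 + 0.2·(62 − 61) = 61 + 0.2·1 = 61.2.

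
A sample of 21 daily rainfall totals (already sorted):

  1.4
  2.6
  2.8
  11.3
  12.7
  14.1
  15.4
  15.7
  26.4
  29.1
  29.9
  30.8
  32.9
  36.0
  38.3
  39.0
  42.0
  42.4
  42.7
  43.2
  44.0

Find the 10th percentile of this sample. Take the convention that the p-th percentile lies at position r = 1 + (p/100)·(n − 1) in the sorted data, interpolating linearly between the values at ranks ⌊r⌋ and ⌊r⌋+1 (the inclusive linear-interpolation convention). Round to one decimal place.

2.8

n = 21.
r = 1 + (10/100)·(21 − 1) = 1 + 2 = 3.
r is an integer, so P10 is the value at rank 3: 2.8.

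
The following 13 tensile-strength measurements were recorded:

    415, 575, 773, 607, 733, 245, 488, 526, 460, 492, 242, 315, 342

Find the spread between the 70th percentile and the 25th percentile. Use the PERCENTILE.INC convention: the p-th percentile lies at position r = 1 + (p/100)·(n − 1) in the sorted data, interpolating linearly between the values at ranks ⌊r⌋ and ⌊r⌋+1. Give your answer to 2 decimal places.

203.60

Sorted: 242, 245, 315, 342, 415, 460, 488, 492, 526, 575, 607, 733, 773.
n = 13.
P25: r = 4 (integer) → 342.
P70: r = 9.4; ranks 9–10 are 526, 575; interpolating gives 545.6.
Difference: 545.6 − 342 = 203.6.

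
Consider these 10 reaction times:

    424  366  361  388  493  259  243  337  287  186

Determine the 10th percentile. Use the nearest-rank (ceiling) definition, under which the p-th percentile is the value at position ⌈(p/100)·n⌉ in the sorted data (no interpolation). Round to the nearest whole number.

Sorted: 186, 243, 259, 287, 337, 361, 366, 388, 424, 493.
n = 10.
Position = ⌈10/100 · 10⌉ = ⌈1⌉ = 1.
The value at rank 1 is 186.

186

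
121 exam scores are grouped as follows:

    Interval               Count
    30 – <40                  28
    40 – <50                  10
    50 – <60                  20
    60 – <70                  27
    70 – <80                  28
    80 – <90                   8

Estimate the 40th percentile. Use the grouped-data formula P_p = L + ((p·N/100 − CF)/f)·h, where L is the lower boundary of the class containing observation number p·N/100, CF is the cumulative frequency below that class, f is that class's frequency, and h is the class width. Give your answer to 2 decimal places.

55.20

N = 121; target position k = 40/100 · 121 = 48.4.
Cumulative frequencies: 28, 38, 58, 85, 113, 121.
Observation 48.4 falls in the class 50 – <60.
L = 50, CF = 38, f = 20, h = 10.
P40 = 50 + ((48.4 − 38)/20)·10 = 50 + 5.2 = 55.2.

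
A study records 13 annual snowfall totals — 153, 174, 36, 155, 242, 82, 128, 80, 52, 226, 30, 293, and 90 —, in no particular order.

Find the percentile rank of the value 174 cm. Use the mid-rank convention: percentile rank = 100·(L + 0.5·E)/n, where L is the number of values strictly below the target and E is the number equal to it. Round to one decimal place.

73.1

Sorted: 30, 36, 52, 80, 82, 90, 128, 153, 155, 174, 226, 242, 293.
Count below 174: L = 9; count equal: E = 1; n = 13.
Percentile rank = 100·(9 + 0.5·1)/13 = 100·9.5/13 = 73.08.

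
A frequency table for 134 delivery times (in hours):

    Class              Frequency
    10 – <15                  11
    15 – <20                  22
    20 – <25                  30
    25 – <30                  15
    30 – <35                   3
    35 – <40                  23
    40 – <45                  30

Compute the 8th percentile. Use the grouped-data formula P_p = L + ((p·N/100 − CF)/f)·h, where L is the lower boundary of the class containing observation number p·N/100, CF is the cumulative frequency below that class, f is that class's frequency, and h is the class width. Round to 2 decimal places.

N = 134; target position k = 8/100 · 134 = 10.72.
Cumulative frequencies: 11, 33, 63, 78, 81, 104, 134.
Observation 10.72 falls in the class 10 – <15.
L = 10, CF = 0, f = 11, h = 5.
P8 = 10 + ((10.72 − 0)/11)·5 = 10 + 4.87273 = 14.8727.

14.87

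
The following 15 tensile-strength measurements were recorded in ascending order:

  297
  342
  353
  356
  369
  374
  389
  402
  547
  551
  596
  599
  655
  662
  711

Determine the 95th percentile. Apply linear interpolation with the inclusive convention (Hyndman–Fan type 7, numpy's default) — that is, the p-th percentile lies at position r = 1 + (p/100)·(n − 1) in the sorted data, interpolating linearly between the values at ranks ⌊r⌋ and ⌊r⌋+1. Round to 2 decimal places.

676.70

n = 15.
r = 1 + (95/100)·(15 − 1) = 1 + 13.3 = 14.3.
Rank 14 is 662 and rank 15 is 711.
Interpolate: 662 + 0.3·(711 − 662) = 662 + 0.3·49 = 676.7.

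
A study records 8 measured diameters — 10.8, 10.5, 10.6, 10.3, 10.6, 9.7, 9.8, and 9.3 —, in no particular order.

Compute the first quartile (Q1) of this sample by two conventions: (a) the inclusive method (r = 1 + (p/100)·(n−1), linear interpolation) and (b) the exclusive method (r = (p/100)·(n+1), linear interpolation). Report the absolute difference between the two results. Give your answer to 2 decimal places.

0.05

Sorted: 9.3, 9.7, 9.8, 10.3, 10.5, 10.6, 10.6, 10.8.
n = 8.
(a) r = 2.75; between ranks 2 (9.7) and 3 (9.8): 9.775.
(b) r = 2.25; between ranks 2 (9.7) and 3 (9.8): 9.725.
|9.775 − 9.725| = 0.05.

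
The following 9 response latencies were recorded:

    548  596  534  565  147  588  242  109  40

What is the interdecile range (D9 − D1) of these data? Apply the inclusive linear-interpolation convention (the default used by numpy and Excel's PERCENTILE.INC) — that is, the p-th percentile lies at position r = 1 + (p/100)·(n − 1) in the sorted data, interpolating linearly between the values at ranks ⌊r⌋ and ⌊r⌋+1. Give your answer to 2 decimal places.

494.40

Sorted: 40, 109, 147, 242, 534, 548, 565, 588, 596.
n = 9.
P10: r = 1.8; ranks 1–2 are 40, 109; interpolating gives 95.2.
P90: r = 8.2; ranks 8–9 are 588, 596; interpolating gives 589.6.
Difference: 589.6 − 95.2 = 494.4.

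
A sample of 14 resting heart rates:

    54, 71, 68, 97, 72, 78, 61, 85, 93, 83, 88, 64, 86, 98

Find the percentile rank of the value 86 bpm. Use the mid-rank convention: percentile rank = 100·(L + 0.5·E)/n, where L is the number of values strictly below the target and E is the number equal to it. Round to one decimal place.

67.9

Sorted: 54, 61, 64, 68, 71, 72, 78, 83, 85, 86, 88, 93, 97, 98.
Count below 86: L = 9; count equal: E = 1; n = 14.
Percentile rank = 100·(9 + 0.5·1)/14 = 100·9.5/14 = 67.86.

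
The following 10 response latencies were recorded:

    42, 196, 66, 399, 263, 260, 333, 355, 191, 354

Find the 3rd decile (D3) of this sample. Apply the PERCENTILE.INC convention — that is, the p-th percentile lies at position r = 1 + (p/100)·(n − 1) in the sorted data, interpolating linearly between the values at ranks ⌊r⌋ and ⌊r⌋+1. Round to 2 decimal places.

Sorted: 42, 66, 191, 196, 260, 263, 333, 354, 355, 399.
n = 10.
r = 1 + (30/100)·(10 − 1) = 1 + 2.7 = 3.7.
Rank 3 is 191 and rank 4 is 196.
Interpolate: 191 + 0.7·(196 − 191) = 191 + 0.7·5 = 194.5.

194.50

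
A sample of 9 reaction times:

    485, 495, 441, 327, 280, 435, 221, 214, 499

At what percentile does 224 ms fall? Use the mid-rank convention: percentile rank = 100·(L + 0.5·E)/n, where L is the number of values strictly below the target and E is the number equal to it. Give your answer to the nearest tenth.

22.2

Sorted: 214, 221, 280, 327, 435, 441, 485, 495, 499.
Count below 224: L = 2; count equal: E = 0; n = 9.
Percentile rank = 100·(2 + 0.5·0)/9 = 100·2/9 = 22.22.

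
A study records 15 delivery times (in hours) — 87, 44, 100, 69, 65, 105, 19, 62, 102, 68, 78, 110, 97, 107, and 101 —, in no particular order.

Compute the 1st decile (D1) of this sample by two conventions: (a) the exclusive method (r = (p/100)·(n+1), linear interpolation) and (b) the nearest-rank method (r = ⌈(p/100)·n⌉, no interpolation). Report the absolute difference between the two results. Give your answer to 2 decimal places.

10.00

Sorted: 19, 44, 62, 65, 68, 69, 78, 87, 97, 100, 101, 102, 105, 107, 110.
n = 15.
(a) r = 1.6; between ranks 1 (19) and 2 (44): 34.
(b) the nearest-rank method: rank 2 → 44.
|34 − 44| = 10.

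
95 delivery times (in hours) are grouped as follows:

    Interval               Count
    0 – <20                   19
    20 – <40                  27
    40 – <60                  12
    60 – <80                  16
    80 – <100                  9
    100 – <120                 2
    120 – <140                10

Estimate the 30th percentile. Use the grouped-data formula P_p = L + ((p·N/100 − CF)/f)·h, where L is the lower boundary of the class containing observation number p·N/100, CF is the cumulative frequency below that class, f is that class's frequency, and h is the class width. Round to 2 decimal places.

N = 95; target position k = 30/100 · 95 = 28.5.
Cumulative frequencies: 19, 46, 58, 74, 83, 85, 95.
Observation 28.5 falls in the class 20 – <40.
L = 20, CF = 19, f = 27, h = 20.
P30 = 20 + ((28.5 − 19)/27)·20 = 20 + 7.03704 = 27.037.

27.04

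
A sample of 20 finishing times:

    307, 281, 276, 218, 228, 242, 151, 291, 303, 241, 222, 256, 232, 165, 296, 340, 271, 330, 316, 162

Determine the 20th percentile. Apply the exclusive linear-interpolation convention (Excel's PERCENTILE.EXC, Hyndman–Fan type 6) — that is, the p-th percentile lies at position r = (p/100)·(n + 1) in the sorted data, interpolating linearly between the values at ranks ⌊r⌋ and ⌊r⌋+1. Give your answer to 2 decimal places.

218.80

Sorted: 151, 162, 165, 218, 222, 228, 232, 241, 242, 256, 271, 276, 281, 291, 296, 303, 307, 316, 330, 340.
n = 20.
r = (20/100)·(20 + 1) = 4.2.
Rank 4 is 218 and rank 5 is 222.
Interpolate: 218 + 0.2·(222 − 218) = 218 + 0.2·4 = 218.8.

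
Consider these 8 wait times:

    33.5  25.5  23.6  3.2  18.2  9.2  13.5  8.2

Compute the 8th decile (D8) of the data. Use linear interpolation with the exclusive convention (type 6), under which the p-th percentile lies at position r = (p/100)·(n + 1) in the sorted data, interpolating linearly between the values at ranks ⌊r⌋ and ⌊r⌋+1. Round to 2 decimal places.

Sorted: 3.2, 8.2, 9.2, 13.5, 18.2, 23.6, 25.5, 33.5.
n = 8.
r = (80/100)·(8 + 1) = 7.2.
Rank 7 is 25.5 and rank 8 is 33.5.
Interpolate: 25.5 + 0.2·(33.5 − 25.5) = 25.5 + 0.2·8 = 27.1.

27.10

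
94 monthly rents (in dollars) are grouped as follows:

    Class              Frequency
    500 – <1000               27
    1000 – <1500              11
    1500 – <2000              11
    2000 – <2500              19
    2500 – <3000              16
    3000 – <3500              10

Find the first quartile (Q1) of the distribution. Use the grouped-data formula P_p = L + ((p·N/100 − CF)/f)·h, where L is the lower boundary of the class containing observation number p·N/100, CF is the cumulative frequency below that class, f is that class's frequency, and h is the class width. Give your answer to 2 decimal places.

935.19

N = 94; target position k = 25/100 · 94 = 23.5.
Cumulative frequencies: 27, 38, 49, 68, 84, 94.
Observation 23.5 falls in the class 500 – <1000.
L = 500, CF = 0, f = 27, h = 500.
P25 = 500 + ((23.5 − 0)/27)·500 = 500 + 435.185 = 935.185.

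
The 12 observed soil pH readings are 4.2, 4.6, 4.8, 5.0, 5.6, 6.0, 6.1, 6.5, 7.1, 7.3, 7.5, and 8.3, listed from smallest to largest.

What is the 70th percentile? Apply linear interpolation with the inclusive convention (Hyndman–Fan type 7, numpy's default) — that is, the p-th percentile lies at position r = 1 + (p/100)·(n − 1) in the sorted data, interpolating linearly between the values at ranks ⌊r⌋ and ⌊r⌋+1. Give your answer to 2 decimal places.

n = 12.
r = 1 + (70/100)·(12 − 1) = 1 + 7.7 = 8.7.
Rank 8 is 6.5 and rank 9 is 7.1.
Interpolate: 6.5 + 0.7·(7.1 − 6.5) = 6.5 + 0.7·0.6 = 6.92.

6.92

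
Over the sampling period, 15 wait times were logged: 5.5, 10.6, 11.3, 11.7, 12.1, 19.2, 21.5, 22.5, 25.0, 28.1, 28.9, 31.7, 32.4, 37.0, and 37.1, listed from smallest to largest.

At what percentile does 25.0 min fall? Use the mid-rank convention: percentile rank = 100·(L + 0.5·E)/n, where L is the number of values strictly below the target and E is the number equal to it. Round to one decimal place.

56.7

Count below 25.0: L = 8; count equal: E = 1; n = 15.
Percentile rank = 100·(8 + 0.5·1)/15 = 100·8.5/15 = 56.67.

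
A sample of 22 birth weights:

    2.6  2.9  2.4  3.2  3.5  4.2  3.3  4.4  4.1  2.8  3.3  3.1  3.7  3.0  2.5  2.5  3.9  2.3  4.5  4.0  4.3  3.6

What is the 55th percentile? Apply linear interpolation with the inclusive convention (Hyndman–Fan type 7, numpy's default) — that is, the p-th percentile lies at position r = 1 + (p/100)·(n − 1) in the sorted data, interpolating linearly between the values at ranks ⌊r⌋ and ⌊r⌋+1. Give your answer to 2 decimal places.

Sorted: 2.3, 2.4, 2.5, 2.5, 2.6, 2.8, 2.9, 3.0, 3.1, 3.2, 3.3, 3.3, 3.5, 3.6, 3.7, 3.9, 4.0, 4.1, 4.2, 4.3, 4.4, 4.5.
n = 22.
r = 1 + (55/100)·(22 − 1) = 1 + 11.55 = 12.55.
Rank 12 is 3.3 and rank 13 is 3.5.
Interpolate: 3.3 + 0.55·(3.5 − 3.3) = 3.3 + 0.55·0.2 = 3.41.

3.41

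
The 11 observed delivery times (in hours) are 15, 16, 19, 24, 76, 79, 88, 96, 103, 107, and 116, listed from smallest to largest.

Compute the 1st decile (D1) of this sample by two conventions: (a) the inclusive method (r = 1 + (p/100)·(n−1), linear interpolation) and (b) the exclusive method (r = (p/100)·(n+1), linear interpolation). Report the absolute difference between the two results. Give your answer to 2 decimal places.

0.80

n = 11.
(a) r = 2 → value at rank 2 = 16.
(b) r = 1.2; between ranks 1 (15) and 2 (16): 15.2.
|16 − 15.2| = 0.8.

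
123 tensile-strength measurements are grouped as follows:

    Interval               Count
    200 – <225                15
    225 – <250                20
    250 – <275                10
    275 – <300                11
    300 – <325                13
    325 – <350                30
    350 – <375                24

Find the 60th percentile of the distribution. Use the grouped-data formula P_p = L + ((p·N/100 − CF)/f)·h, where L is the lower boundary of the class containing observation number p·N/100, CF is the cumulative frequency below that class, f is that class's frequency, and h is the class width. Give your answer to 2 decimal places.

N = 123; target position k = 60/100 · 123 = 73.8.
Cumulative frequencies: 15, 35, 45, 56, 69, 99, 123.
Observation 73.8 falls in the class 325 – <350.
L = 325, CF = 69, f = 30, h = 25.
P60 = 325 + ((73.8 − 69)/30)·25 = 325 + 4 = 329.

329.00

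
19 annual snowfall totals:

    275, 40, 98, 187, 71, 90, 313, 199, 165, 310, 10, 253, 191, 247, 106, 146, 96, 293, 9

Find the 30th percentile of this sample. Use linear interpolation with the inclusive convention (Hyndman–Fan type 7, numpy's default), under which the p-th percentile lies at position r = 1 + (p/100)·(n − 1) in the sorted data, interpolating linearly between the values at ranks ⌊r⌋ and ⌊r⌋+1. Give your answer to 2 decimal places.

Sorted: 9, 10, 40, 71, 90, 96, 98, 106, 146, 165, 187, 191, 199, 247, 253, 275, 293, 310, 313.
n = 19.
r = 1 + (30/100)·(19 − 1) = 1 + 5.4 = 6.4.
Rank 6 is 96 and rank 7 is 98.
Interpolate: 96 + 0.4·(98 − 96) = 96 + 0.4·2 = 96.8.

96.80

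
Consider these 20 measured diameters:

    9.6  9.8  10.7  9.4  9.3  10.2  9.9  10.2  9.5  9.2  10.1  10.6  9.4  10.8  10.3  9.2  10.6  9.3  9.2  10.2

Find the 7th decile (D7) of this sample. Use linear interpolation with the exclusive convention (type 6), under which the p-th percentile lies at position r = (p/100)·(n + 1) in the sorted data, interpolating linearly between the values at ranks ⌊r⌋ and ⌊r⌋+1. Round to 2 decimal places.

10.20

Sorted: 9.2, 9.2, 9.2, 9.3, 9.3, 9.4, 9.4, 9.5, 9.6, 9.8, 9.9, 10.1, 10.2, 10.2, 10.2, 10.3, 10.6, 10.6, 10.7, 10.8.
n = 20.
r = (70/100)·(20 + 1) = 14.7.
Rank 14 is 10.2 and rank 15 is 10.2.
Interpolate: 10.2 + 0.7·(10.2 − 10.2) = 10.2 + 0.7·0 = 10.2.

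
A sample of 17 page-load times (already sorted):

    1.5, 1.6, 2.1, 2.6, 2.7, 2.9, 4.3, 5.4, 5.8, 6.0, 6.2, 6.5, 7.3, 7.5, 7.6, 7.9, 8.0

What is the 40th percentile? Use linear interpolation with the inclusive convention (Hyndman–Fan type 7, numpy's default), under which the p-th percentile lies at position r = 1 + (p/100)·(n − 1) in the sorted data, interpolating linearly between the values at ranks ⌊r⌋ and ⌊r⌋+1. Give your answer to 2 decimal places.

4.74

n = 17.
r = 1 + (40/100)·(17 − 1) = 1 + 6.4 = 7.4.
Rank 7 is 4.3 and rank 8 is 5.4.
Interpolate: 4.3 + 0.4·(5.4 − 4.3) = 4.3 + 0.4·1.1 = 4.74.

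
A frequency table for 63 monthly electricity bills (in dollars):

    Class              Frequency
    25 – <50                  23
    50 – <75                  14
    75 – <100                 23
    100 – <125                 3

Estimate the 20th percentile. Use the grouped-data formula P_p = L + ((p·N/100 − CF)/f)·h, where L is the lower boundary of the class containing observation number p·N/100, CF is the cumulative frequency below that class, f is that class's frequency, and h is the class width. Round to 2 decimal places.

38.70

N = 63; target position k = 20/100 · 63 = 12.6.
Cumulative frequencies: 23, 37, 60, 63.
Observation 12.6 falls in the class 25 – <50.
L = 25, CF = 0, f = 23, h = 25.
P20 = 25 + ((12.6 − 0)/23)·25 = 25 + 13.6957 = 38.6957.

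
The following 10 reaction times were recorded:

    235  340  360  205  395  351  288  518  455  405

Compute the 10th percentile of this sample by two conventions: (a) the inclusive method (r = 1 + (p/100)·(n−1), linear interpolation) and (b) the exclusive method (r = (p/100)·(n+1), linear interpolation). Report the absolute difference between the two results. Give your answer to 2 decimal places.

24.00

Sorted: 205, 235, 288, 340, 351, 360, 395, 405, 455, 518.
n = 10.
(a) r = 1.9; between ranks 1 (205) and 2 (235): 232.
(b) r = 1.1; between ranks 1 (205) and 2 (235): 208.
|232 − 208| = 24.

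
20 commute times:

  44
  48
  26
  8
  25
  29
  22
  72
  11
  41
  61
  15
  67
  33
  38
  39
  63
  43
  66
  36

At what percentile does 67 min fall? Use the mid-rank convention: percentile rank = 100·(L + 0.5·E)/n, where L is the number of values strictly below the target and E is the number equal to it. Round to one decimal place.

92.5

Sorted: 8, 11, 15, 22, 25, 26, 29, 33, 36, 38, 39, 41, 43, 44, 48, 61, 63, 66, 67, 72.
Count below 67: L = 18; count equal: E = 1; n = 20.
Percentile rank = 100·(18 + 0.5·1)/20 = 100·18.5/20 = 92.5.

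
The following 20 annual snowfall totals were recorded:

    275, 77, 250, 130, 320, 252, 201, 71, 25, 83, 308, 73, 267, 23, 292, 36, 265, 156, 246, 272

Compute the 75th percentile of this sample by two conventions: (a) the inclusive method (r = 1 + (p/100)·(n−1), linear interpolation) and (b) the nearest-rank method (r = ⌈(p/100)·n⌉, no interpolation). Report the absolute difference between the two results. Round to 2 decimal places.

Sorted: 23, 25, 36, 71, 73, 77, 83, 130, 156, 201, 246, 250, 252, 265, 267, 272, 275, 292, 308, 320.
n = 20.
(a) r = 15.25; between ranks 15 (267) and 16 (272): 268.25.
(b) the nearest-rank method: rank 15 → 267.
|268.25 − 267| = 1.25.

1.25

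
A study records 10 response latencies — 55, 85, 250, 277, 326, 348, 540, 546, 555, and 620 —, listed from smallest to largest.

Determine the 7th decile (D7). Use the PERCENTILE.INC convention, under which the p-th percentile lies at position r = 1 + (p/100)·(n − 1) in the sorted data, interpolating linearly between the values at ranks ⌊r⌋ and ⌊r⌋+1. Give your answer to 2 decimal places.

n = 10.
r = 1 + (70/100)·(10 − 1) = 1 + 6.3 = 7.3.
Rank 7 is 540 and rank 8 is 546.
Interpolate: 540 + 0.3·(546 − 540) = 540 + 0.3·6 = 541.8.

541.80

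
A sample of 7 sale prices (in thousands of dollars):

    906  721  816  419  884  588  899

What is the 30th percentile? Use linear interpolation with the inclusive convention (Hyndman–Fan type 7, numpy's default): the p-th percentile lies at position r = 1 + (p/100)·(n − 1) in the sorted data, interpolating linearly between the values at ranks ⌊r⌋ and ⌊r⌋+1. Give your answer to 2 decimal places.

Sorted: 419, 588, 721, 816, 884, 899, 906.
n = 7.
r = 1 + (30/100)·(7 − 1) = 1 + 1.8 = 2.8.
Rank 2 is 588 and rank 3 is 721.
Interpolate: 588 + 0.8·(721 − 588) = 588 + 0.8·133 = 694.4.

694.40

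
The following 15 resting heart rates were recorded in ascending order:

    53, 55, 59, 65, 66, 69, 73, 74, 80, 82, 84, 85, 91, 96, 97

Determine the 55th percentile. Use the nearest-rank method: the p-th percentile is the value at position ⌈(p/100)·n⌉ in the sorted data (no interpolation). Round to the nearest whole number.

n = 15.
Position = ⌈55/100 · 15⌉ = ⌈8.25⌉ = 9.
The value at rank 9 is 80.

80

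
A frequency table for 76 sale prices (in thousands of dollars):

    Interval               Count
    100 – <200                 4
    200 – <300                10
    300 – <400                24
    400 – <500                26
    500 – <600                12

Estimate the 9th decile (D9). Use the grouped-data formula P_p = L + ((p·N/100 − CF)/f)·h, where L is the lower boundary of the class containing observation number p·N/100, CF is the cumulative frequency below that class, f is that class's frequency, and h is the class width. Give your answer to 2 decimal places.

N = 76; target position k = 90/100 · 76 = 68.4.
Cumulative frequencies: 4, 14, 38, 64, 76.
Observation 68.4 falls in the class 500 – <600.
L = 500, CF = 64, f = 12, h = 100.
P90 = 500 + ((68.4 − 64)/12)·100 = 500 + 36.6667 = 536.667.

536.67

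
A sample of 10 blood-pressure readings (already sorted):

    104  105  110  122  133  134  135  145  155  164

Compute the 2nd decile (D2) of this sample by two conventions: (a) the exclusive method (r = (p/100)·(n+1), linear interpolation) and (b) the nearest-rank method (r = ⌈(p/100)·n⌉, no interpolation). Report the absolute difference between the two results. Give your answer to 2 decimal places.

1.00

n = 10.
(a) r = 2.2; between ranks 2 (105) and 3 (110): 106.
(b) the nearest-rank method: rank 2 → 105.
|106 − 105| = 1.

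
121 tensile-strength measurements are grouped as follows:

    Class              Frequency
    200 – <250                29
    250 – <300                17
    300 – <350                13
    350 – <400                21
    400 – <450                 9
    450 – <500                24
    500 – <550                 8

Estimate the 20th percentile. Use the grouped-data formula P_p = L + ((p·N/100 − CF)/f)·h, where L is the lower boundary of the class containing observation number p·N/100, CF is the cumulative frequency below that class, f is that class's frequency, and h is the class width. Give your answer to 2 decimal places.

N = 121; target position k = 20/100 · 121 = 24.2.
Cumulative frequencies: 29, 46, 59, 80, 89, 113, 121.
Observation 24.2 falls in the class 200 – <250.
L = 200, CF = 0, f = 29, h = 50.
P20 = 200 + ((24.2 − 0)/29)·50 = 200 + 41.7241 = 241.724.

241.72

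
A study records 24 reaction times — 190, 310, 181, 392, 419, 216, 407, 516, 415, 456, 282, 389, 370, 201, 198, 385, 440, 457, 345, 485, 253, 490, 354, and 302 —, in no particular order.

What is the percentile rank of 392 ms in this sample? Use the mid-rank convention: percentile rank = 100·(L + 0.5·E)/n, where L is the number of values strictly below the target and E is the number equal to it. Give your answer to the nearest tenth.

60.4

Sorted: 181, 190, 198, 201, 216, 253, 282, 302, 310, 345, 354, 370, 385, 389, 392, 407, 415, 419, 440, 456, 457, 485, 490, 516.
Count below 392: L = 14; count equal: E = 1; n = 24.
Percentile rank = 100·(14 + 0.5·1)/24 = 100·14.5/24 = 60.42.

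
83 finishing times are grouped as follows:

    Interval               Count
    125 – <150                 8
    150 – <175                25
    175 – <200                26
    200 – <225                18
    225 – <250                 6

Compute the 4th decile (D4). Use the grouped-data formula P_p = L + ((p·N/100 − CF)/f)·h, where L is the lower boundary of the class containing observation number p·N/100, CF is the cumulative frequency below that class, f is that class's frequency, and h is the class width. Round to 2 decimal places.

175.19

N = 83; target position k = 40/100 · 83 = 33.2.
Cumulative frequencies: 8, 33, 59, 77, 83.
Observation 33.2 falls in the class 175 – <200.
L = 175, CF = 33, f = 26, h = 25.
P40 = 175 + ((33.2 − 33)/26)·25 = 175 + 0.192308 = 175.192.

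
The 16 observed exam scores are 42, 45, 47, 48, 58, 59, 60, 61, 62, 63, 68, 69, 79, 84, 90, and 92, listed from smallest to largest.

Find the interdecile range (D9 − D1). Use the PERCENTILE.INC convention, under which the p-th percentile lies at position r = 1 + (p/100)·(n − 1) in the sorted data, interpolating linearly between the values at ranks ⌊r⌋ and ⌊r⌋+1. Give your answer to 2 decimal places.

n = 16.
P10: r = 2.5; ranks 2–3 are 45, 47; interpolating gives 46.
P90: r = 14.5; ranks 14–15 are 84, 90; interpolating gives 87.
Difference: 87 − 46 = 41.

41.00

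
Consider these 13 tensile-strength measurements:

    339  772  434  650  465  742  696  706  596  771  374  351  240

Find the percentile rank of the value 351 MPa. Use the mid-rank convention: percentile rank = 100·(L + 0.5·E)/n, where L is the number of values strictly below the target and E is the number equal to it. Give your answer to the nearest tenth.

19.2

Sorted: 240, 339, 351, 374, 434, 465, 596, 650, 696, 706, 742, 771, 772.
Count below 351: L = 2; count equal: E = 1; n = 13.
Percentile rank = 100·(2 + 0.5·1)/13 = 100·2.5/13 = 19.23.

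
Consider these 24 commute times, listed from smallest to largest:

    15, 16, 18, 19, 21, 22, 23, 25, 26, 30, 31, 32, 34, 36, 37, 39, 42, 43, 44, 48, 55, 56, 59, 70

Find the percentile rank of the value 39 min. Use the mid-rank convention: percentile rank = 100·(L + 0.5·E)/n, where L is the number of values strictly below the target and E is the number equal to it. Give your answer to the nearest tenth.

Count below 39: L = 15; count equal: E = 1; n = 24.
Percentile rank = 100·(15 + 0.5·1)/24 = 100·15.5/24 = 64.58.

64.6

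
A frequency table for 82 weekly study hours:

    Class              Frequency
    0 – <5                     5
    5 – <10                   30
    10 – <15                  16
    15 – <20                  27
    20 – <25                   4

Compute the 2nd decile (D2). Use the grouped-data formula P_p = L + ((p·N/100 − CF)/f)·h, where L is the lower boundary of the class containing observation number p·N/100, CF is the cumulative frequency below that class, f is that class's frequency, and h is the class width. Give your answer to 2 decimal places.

N = 82; target position k = 20/100 · 82 = 16.4.
Cumulative frequencies: 5, 35, 51, 78, 82.
Observation 16.4 falls in the class 5 – <10.
L = 5, CF = 5, f = 30, h = 5.
P20 = 5 + ((16.4 − 5)/30)·5 = 5 + 1.9 = 6.9.

6.90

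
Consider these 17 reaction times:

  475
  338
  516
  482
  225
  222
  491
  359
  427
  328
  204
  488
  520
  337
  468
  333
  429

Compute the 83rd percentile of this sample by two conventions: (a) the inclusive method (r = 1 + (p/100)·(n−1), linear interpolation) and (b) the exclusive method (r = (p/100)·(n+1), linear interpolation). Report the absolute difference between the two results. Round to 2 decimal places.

1.98

Sorted: 204, 222, 225, 328, 333, 337, 338, 359, 427, 429, 468, 475, 482, 488, 491, 516, 520.
n = 17.
(a) r = 14.28; between ranks 14 (488) and 15 (491): 488.84.
(b) r = 14.94; between ranks 14 (488) and 15 (491): 490.82.
|488.84 − 490.82| = 1.98.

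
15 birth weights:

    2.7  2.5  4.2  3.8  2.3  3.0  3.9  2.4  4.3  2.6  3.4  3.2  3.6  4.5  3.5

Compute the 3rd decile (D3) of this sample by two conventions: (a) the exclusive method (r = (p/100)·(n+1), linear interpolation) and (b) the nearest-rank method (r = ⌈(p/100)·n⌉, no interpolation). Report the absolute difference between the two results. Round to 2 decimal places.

Sorted: 2.3, 2.4, 2.5, 2.6, 2.7, 3.0, 3.2, 3.4, 3.5, 3.6, 3.8, 3.9, 4.2, 4.3, 4.5.
n = 15.
(a) r = 4.8; between ranks 4 (2.6) and 5 (2.7): 2.68.
(b) the nearest-rank method: rank 5 → 2.7.
|2.68 − 2.7| = 0.02.

0.02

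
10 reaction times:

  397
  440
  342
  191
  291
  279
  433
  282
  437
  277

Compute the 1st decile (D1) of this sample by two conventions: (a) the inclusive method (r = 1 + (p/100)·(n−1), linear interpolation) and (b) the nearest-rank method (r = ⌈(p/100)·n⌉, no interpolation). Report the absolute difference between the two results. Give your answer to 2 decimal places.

Sorted: 191, 277, 279, 282, 291, 342, 397, 433, 437, 440.
n = 10.
(a) r = 1.9; between ranks 1 (191) and 2 (277): 268.4.
(b) the nearest-rank method: rank 1 → 191.
|268.4 − 191| = 77.4.

77.40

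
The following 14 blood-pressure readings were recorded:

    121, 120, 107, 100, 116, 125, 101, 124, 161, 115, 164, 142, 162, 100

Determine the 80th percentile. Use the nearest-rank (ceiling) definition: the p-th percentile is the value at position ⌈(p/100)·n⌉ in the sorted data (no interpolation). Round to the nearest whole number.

Sorted: 100, 100, 101, 107, 115, 116, 120, 121, 124, 125, 142, 161, 162, 164.
n = 14.
Position = ⌈80/100 · 14⌉ = ⌈11.2⌉ = 12.
The value at rank 12 is 161.

161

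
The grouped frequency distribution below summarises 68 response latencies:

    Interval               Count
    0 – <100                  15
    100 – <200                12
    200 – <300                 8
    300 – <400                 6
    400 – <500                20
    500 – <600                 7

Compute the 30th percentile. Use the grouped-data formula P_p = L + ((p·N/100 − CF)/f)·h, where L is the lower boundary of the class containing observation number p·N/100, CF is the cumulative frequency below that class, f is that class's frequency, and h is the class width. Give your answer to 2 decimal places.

145.00

N = 68; target position k = 30/100 · 68 = 20.4.
Cumulative frequencies: 15, 27, 35, 41, 61, 68.
Observation 20.4 falls in the class 100 – <200.
L = 100, CF = 15, f = 12, h = 100.
P30 = 100 + ((20.4 − 15)/12)·100 = 100 + 45 = 145.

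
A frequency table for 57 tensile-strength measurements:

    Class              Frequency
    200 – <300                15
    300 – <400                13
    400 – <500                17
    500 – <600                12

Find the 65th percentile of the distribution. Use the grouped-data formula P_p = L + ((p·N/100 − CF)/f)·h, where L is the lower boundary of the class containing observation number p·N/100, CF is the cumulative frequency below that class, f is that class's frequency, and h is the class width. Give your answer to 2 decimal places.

453.24

N = 57; target position k = 65/100 · 57 = 37.05.
Cumulative frequencies: 15, 28, 45, 57.
Observation 37.05 falls in the class 400 – <500.
L = 400, CF = 28, f = 17, h = 100.
P65 = 400 + ((37.05 − 28)/17)·100 = 400 + 53.2353 = 453.235.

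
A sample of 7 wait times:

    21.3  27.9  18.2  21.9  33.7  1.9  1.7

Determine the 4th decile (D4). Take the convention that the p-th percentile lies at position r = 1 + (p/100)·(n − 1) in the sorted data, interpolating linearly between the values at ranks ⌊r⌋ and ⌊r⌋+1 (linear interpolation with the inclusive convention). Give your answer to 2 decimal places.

19.44

Sorted: 1.7, 1.9, 18.2, 21.3, 21.9, 27.9, 33.7.
n = 7.
r = 1 + (40/100)·(7 − 1) = 1 + 2.4 = 3.4.
Rank 3 is 18.2 and rank 4 is 21.3.
Interpolate: 18.2 + 0.4·(21.3 − 18.2) = 18.2 + 0.4·3.1 = 19.44.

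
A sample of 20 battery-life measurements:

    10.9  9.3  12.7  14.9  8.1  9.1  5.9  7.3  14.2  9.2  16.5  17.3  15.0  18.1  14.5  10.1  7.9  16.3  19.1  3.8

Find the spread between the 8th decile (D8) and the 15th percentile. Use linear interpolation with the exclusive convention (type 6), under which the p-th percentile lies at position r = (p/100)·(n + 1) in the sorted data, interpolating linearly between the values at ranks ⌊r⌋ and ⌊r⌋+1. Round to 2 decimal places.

Sorted: 3.8, 5.9, 7.3, 7.9, 8.1, 9.1, 9.2, 9.3, 10.1, 10.9, 12.7, 14.2, 14.5, 14.9, 15.0, 16.3, 16.5, 17.3, 18.1, 19.1.
n = 20.
P15: r = 3.15; ranks 3–4 are 7.3, 7.9; interpolating gives 7.39.
P80: r = 16.8; ranks 16–17 are 16.3, 16.5; interpolating gives 16.46.
Difference: 16.46 − 7.39 = 9.07.

9.07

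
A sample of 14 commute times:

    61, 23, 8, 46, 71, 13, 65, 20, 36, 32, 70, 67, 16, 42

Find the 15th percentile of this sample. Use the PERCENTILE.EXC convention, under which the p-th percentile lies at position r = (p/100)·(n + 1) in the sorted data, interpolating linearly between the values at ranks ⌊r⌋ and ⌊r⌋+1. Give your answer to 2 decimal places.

Sorted: 8, 13, 16, 20, 23, 32, 36, 42, 46, 61, 65, 67, 70, 71.
n = 14.
r = (15/100)·(14 + 1) = 2.25.
Rank 2 is 13 and rank 3 is 16.
Interpolate: 13 + 0.25·(16 − 13) = 13 + 0.25·3 = 13.75.

13.75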